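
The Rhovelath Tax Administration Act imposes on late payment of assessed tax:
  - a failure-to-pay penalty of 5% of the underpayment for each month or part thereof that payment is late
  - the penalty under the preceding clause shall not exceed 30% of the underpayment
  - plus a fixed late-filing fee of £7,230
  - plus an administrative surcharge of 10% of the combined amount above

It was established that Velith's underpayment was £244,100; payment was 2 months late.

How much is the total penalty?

Accrued rate: 5% × 2 = 10%, capped at 30% → 10%
Failure-to-pay penalty: 10% of £244,100 = £24,410
Penalty before surcharge: £24,410 + £7,230 = £31,640
Administrative surcharge: 10% of £31,640 = £3,164
Total penalty: £31,640 + £3,164 = £34,804

£34,804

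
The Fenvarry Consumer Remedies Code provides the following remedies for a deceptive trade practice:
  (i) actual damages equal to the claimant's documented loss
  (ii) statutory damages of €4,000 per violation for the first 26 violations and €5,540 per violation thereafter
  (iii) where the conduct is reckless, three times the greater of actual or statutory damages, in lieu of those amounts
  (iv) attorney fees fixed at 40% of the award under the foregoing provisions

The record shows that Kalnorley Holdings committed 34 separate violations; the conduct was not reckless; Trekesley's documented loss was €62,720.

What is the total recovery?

First 26 violations: 26 × €4,000 = €104,000
Remaining violations: (34 − 26) × €5,540 = €44,320
Statutory damages: €104,000 + €44,320 = €148,320
Conduct not reckless: the in-lieu enhancement does not apply.
Actual plus statutory damages: €62,720 + €148,320 = €211,040
Attorney fees: 40% of €211,040 = €84,416
Total recovery: €211,040 + €84,416 = €295,456

Total recovery: €295,456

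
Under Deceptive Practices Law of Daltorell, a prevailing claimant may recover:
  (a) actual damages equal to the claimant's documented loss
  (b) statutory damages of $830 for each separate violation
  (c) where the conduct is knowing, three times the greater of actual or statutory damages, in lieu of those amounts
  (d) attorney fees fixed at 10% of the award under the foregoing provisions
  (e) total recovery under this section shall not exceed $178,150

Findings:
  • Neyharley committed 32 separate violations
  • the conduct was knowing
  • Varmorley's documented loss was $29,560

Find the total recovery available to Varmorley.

Statutory damages: 32 × $830 = $26,560
Greater of actual damages ($29,560) or statutory damages ($26,560): $29,560
Trebled: 3 × $29,560 = $88,680
Attorney fees: 10% of $88,680 = $8,868
Total before cap: $88,680 + $8,868 = $97,548
Cap at $178,150: $97,548 is within the cap, no reduction.

$97,548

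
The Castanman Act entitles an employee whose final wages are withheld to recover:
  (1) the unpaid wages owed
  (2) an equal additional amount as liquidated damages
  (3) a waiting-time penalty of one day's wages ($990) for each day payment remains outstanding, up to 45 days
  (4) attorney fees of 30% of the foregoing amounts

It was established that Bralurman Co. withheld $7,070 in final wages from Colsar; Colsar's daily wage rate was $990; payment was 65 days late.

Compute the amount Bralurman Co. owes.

Liquidated damages (equal amount): $7,070
Penalty days: min(65, 45) = 45
Waiting-time penalty: 45 × $990 = $44,550
Subtotal: $7,070 + $7,070 + $44,550 = $58,690
Attorney fees: 30% of $58,690 = $17,607
Total award: $58,690 + $17,607 = $76,297

$76,297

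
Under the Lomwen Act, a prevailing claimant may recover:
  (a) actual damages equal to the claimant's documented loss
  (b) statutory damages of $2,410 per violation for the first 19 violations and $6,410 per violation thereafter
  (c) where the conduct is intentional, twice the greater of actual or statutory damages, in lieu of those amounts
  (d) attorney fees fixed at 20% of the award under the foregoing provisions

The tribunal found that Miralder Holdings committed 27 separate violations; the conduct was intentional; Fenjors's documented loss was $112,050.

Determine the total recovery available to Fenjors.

First 19 violations: 19 × $2,410 = $45,790
Remaining violations: (27 − 19) × $6,410 = $51,280
Statutory damages: $45,790 + $51,280 = $97,070
Greater of actual damages ($112,050) or statutory damages ($97,070): $112,050
Doubled: 2 × $112,050 = $224,100
Attorney fees: 20% of $224,100 = $44,820
Total recovery: $224,100 + $44,820 = $268,920

$268,920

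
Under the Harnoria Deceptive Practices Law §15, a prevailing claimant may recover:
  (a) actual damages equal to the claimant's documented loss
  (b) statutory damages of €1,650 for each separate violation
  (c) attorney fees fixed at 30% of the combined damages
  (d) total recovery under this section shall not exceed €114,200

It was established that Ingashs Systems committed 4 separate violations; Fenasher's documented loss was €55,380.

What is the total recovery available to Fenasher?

€80,574

Statutory damages: 4 × €1,650 = €6,600
Combined damages: €55,380 + €6,600 = €61,980
Attorney fees: 30% of €61,980 = €18,594
Total before cap: €61,980 + €18,594 = €80,574
Cap at €114,200: €80,574 is within the cap, no reduction.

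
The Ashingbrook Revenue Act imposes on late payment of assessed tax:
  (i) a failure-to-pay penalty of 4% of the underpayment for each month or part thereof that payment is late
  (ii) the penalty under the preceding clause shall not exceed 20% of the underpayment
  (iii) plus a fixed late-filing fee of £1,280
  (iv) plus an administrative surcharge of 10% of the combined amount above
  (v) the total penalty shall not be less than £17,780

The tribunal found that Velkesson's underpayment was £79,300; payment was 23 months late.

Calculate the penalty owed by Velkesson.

Accrued rate: 4% × 23 = 92%, capped at 20% → 20%
Failure-to-pay penalty: 20% of £79,300 = £15,860
Penalty before surcharge: £15,860 + £1,280 = £17,140
Administrative surcharge: 10% of £17,140 = £1,714
Total penalty: £17,140 + £1,714 = £18,854
Minimum £17,780: £18,854 meets the minimum, no increase.

£18,854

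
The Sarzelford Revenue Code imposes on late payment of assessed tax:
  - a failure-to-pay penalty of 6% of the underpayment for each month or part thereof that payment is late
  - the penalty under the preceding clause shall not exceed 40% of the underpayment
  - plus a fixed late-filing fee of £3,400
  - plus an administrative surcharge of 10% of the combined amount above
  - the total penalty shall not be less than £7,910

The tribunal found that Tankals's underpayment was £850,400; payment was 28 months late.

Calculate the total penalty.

Accrued rate: 6% × 28 = 168%, capped at 40% → 40%
Failure-to-pay penalty: 40% of £850,400 = £340,160
Penalty before surcharge: £340,160 + £3,400 = £343,560
Administrative surcharge: 10% of £343,560 = £34,356
Total penalty: £343,560 + £34,356 = £377,916
Minimum £7,910: £377,916 meets the minimum, no increase.

£377,916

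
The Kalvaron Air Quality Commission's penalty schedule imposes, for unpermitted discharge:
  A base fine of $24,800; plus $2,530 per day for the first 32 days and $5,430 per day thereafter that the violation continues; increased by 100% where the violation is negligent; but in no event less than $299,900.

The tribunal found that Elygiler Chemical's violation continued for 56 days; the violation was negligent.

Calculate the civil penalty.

$472,160

First 32 days: 32 × $2,530 = $80,960
Remaining days: (56 − 32) × $5,430 = $130,320
Per-day component: $80,960 + $130,320 = $211,280
Base plus per-day: $24,800 + $211,280 = $236,080
Enhancement: 100% of $236,080 = $236,080
Enhanced fine: $236,080 + $236,080 = $472,160
Minimum $299,900: $472,160 meets the minimum, no increase.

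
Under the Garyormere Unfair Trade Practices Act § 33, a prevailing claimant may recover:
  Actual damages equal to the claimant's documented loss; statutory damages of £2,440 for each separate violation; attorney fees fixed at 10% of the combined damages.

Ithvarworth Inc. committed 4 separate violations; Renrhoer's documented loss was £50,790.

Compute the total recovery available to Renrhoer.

Statutory damages: 4 × £2,440 = £9,760
Combined damages: £50,790 + £9,760 = £60,550
Attorney fees: 10% of £60,550 = £6,055
Total recovery: £60,550 + £6,055 = £66,605

£66,605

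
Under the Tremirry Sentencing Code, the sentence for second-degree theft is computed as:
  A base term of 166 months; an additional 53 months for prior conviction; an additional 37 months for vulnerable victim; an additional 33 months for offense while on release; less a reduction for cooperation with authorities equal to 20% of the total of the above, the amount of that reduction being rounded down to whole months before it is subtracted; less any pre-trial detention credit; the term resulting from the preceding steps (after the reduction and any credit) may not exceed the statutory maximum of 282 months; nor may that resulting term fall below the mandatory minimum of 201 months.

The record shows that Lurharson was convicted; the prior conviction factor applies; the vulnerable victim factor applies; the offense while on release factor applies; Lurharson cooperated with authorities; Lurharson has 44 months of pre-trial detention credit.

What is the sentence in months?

Prior conviction enhancement: +53 months
Vulnerable victim enhancement: +37 months
Offense while on release enhancement: +33 months
Adjusted term: 166 months + 53 months + 37 months + 33 months = 289 months
Cooperation with authorities reduction: 20% of 289 months = 57 months (rounded down)
After reduction: 289 − 57 = 232 months
Less pre-trial detention credit: 232 months − 44 months = 188 months
Cap at 282 months: 188 months is within the cap, no reduction.
Minimum 201 months: 188 months is below the minimum → 201 months

201 months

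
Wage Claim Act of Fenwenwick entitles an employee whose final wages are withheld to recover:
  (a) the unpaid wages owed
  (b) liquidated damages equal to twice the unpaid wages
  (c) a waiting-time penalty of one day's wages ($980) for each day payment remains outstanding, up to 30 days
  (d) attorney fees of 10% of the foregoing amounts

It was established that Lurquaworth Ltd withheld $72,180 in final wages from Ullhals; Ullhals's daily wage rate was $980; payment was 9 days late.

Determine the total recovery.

$247,896

Doubled: 2 × $72,180 = $144,360
Penalty days: min(9, 30) = 9
Waiting-time penalty: 9 × $980 = $8,820
Subtotal: $72,180 + $144,360 + $8,820 = $225,360
Attorney fees: 10% of $225,360 = $22,536
Total award: $225,360 + $22,536 = $247,896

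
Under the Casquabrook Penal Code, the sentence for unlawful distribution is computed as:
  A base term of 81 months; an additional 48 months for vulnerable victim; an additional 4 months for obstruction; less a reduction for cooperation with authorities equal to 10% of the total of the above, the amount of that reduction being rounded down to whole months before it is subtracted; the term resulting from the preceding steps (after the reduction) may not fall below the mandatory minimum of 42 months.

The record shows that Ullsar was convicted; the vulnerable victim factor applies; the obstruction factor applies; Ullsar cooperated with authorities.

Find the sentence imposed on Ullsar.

Vulnerable victim enhancement: +48 months
Obstruction enhancement: +4 months
Adjusted term: 81 months + 48 months + 4 months = 133 months
Cooperation with authorities reduction: 10% of 133 months = 13 months (rounded down)
After reduction: 133 − 13 = 120 months
Minimum 42 months: 120 months meets the minimum, no increase.

120 months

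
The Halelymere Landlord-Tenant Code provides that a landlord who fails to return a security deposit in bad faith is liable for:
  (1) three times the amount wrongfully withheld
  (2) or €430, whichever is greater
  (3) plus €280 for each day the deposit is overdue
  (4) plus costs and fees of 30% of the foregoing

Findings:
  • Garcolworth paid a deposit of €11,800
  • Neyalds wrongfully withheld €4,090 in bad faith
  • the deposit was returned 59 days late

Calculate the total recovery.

€37,427

Trebled: 3 × €4,090 = €12,270
Minimum €430: €12,270 meets the minimum, no increase.
Late-return penalty: 59 × €280 = €16,520
Damages plus late penalty: €12,270 + €16,520 = €28,790
Costs and fees: 30% of €28,790 = €8,637
Total recovery: €28,790 + €8,637 = €37,427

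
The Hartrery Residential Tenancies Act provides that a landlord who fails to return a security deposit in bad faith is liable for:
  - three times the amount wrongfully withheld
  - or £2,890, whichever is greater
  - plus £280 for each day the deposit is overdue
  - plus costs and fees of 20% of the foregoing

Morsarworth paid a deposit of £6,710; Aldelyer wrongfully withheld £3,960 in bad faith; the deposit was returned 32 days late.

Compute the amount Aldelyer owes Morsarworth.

£25,008

Trebled: 3 × £3,960 = £11,880
Minimum £2,890: £11,880 meets the minimum, no increase.
Late-return penalty: 32 × £280 = £8,960
Damages plus late penalty: £11,880 + £8,960 = £20,840
Costs and fees: 20% of £20,840 = £4,168
Total recovery: £20,840 + £4,168 = £25,008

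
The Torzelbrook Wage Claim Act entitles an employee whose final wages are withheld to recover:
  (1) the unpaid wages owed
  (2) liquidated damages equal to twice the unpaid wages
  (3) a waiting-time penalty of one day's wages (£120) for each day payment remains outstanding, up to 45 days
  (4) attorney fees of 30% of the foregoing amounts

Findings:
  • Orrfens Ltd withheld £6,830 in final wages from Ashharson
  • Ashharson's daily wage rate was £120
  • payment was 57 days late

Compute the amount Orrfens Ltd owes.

Doubled: 2 × £6,830 = £13,660
Penalty days: min(57, 45) = 45
Waiting-time penalty: 45 × £120 = £5,400
Subtotal: £6,830 + £13,660 + £5,400 = £25,890
Attorney fees: 30% of £25,890 = £7,767
Total award: £25,890 + £7,767 = £33,657

£33,657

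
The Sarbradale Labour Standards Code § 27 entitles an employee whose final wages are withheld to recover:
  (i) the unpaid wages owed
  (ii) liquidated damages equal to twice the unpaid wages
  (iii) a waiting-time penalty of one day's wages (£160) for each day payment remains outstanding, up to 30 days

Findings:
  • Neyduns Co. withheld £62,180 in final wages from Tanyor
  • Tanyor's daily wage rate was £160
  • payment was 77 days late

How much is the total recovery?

Total award: £191,340

Doubled: 2 × £62,180 = £124,360
Penalty days: min(77, 30) = 30
Waiting-time penalty: 30 × £160 = £4,800
Total award: £62,180 + £124,360 + £4,800 = £191,340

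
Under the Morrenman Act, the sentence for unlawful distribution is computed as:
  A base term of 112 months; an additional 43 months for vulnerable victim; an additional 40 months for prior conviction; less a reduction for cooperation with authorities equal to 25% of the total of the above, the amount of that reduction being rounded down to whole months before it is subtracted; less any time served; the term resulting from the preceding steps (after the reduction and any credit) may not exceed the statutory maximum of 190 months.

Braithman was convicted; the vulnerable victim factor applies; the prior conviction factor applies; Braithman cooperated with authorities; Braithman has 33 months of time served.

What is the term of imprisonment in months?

114 months

Vulnerable victim enhancement: +43 months
Prior conviction enhancement: +40 months
Adjusted term: 112 months + 43 months + 40 months = 195 months
Cooperation with authorities reduction: 25% of 195 months = 48 months (rounded down)
After reduction: 195 − 48 = 147 months
Less time served: 147 months − 33 months = 114 months
Cap at 190 months: 114 months is within the cap, no reduction.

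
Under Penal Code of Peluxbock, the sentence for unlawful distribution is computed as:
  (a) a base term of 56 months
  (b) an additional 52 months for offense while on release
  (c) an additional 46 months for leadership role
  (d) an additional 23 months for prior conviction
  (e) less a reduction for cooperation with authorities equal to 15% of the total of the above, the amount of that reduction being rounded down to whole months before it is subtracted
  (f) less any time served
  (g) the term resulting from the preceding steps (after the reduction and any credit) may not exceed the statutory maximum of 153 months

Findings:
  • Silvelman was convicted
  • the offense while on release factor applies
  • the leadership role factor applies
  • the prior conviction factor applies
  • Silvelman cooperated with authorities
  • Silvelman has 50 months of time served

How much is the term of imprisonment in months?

Offense while on release enhancement: +52 months
Leadership role enhancement: +46 months
Prior conviction enhancement: +23 months
Adjusted term: 56 months + 52 months + 46 months + 23 months = 177 months
Cooperation with authorities reduction: 15% of 177 months = 26 months (rounded down)
After reduction: 177 − 26 = 151 months
Less time served: 151 months − 50 months = 101 months
Cap at 153 months: 101 months is within the cap, no reduction.

101 months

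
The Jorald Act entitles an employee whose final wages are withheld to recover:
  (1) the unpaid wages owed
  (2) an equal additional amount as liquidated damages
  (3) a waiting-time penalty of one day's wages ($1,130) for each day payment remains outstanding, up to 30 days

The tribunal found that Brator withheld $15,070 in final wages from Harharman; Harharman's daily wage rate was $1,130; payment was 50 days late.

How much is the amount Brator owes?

Liquidated damages (equal amount): $15,070
Penalty days: min(50, 30) = 30
Waiting-time penalty: 30 × $1,130 = $33,900
Total award: $15,070 + $15,070 + $33,900 = $64,040

Total award: $64,040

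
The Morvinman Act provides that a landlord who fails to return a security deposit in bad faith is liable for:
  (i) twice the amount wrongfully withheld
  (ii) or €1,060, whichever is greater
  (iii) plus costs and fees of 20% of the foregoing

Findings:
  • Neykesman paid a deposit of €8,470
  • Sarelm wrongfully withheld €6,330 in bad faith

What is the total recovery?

Doubled: 2 × €6,330 = €12,660
Minimum €1,060: €12,660 meets the minimum, no increase.
Costs and fees: 20% of €12,660 = €2,532
Total recovery: €12,660 + €2,532 = €15,192

€15,192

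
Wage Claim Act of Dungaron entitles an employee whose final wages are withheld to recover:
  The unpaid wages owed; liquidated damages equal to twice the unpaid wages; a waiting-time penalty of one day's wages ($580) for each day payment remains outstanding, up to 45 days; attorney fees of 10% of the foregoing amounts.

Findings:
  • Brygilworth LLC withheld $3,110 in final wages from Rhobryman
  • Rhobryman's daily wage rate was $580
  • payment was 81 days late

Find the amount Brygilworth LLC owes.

Doubled: 2 × $3,110 = $6,220
Penalty days: min(81, 45) = 45
Waiting-time penalty: 45 × $580 = $26,100
Subtotal: $3,110 + $6,220 + $26,100 = $35,430
Attorney fees: 10% of $35,430 = $3,543
Total award: $35,430 + $3,543 = $38,973

$38,973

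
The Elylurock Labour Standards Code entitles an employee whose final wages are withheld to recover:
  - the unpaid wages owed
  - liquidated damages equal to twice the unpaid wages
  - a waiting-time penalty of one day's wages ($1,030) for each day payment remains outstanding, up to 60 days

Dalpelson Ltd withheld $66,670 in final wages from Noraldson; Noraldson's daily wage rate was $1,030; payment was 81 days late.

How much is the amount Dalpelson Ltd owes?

Doubled: 2 × $66,670 = $133,340
Penalty days: min(81, 60) = 60
Waiting-time penalty: 60 × $1,030 = $61,800
Total award: $66,670 + $133,340 + $61,800 = $261,810

$261,810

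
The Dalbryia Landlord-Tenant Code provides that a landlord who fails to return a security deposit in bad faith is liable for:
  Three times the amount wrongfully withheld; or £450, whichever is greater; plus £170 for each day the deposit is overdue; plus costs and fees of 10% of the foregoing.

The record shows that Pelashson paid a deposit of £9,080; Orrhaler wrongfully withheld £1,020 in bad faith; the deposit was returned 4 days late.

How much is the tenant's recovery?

£4,114

Trebled: 3 × £1,020 = £3,060
Minimum £450: £3,060 meets the minimum, no increase.
Late-return penalty: 4 × £170 = £680
Damages plus late penalty: £3,060 + £680 = £3,740
Costs and fees: 10% of £3,740 = £374
Total recovery: £3,740 + £374 = £4,114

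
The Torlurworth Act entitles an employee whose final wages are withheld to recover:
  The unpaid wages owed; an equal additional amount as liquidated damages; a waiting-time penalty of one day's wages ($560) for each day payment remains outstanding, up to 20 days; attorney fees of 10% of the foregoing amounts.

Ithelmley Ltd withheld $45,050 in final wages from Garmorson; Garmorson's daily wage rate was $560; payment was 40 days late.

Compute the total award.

Liquidated damages (equal amount): $45,050
Penalty days: min(40, 20) = 20
Waiting-time penalty: 20 × $560 = $11,200
Subtotal: $45,050 + $45,050 + $11,200 = $101,300
Attorney fees: 10% of $101,300 = $10,130
Total award: $101,300 + $10,130 = $111,430

$111,430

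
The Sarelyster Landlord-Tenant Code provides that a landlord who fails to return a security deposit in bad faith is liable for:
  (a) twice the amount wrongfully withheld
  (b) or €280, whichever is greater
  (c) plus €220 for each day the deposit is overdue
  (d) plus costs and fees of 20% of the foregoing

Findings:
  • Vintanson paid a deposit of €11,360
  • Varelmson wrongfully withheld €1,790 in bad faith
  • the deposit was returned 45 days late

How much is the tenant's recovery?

€16,176

Doubled: 2 × €1,790 = €3,580
Minimum €280: €3,580 meets the minimum, no increase.
Late-return penalty: 45 × €220 = €9,900
Damages plus late penalty: €3,580 + €9,900 = €13,480
Costs and fees: 20% of €13,480 = €2,696
Total recovery: €13,480 + €2,696 = €16,176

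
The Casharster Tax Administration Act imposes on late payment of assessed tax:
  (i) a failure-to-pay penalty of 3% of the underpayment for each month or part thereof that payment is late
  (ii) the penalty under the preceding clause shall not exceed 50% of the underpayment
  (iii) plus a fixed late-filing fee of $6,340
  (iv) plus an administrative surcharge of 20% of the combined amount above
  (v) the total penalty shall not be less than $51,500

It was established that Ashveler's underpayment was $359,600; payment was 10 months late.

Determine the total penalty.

Accrued rate: 3% × 10 = 30%, capped at 50% → 30%
Failure-to-pay penalty: 30% of $359,600 = $107,880
Penalty before surcharge: $107,880 + $6,340 = $114,220
Administrative surcharge: 20% of $114,220 = $22,844
Total penalty: $114,220 + $22,844 = $137,064
Minimum $51,500: $137,064 meets the minimum, no increase.

$137,064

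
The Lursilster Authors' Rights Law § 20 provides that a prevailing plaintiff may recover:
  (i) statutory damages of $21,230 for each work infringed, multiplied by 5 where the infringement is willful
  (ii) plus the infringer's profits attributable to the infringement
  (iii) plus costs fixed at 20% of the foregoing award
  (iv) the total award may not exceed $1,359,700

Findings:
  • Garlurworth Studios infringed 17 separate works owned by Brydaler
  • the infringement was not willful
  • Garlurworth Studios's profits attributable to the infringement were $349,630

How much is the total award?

Statutory damages: 17 × $21,230 = $360,910
Infringement not willful: no ×5 enhancement.
Combined award: $360,910 + $349,630 = $710,540
Costs: 20% of $710,540 = $142,108
Award plus costs: $710,540 + $142,108 = $852,648
Cap at $1,359,700: $852,648 is within the cap, no reduction.

Award: $852,648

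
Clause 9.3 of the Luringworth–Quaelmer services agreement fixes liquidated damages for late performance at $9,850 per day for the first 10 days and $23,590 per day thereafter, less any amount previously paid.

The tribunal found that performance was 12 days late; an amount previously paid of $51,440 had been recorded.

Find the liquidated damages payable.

First 10 days: 10 × $9,850 = $98,500
Remaining days: (12 − 10) × $23,590 = $47,180
Accrued per-day damages: $98,500 + $47,180 = $145,680
Less amount previously paid: $145,680 − $51,440 = $94,240

$94,240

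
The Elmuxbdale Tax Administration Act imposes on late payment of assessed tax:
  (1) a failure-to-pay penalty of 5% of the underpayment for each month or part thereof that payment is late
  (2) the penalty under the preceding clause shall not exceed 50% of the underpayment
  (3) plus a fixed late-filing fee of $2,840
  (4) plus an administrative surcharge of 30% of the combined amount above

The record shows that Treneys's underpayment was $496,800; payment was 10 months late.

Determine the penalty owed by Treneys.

Accrued rate: 5% × 10 = 50%, capped at 50% → 50%
Failure-to-pay penalty: 50% of $496,800 = $248,400
Penalty before surcharge: $248,400 + $2,840 = $251,240
Administrative surcharge: 30% of $251,240 = $75,372
Total penalty: $251,240 + $75,372 = $326,612

$326,612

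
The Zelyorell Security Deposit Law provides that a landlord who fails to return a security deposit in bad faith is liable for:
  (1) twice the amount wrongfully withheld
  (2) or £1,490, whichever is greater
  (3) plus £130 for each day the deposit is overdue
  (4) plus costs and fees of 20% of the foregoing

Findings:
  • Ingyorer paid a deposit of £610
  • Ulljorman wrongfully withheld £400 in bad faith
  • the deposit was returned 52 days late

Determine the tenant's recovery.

Doubled: 2 × £400 = £800
Minimum £1,490: £800 is below the minimum → £1,490
Late-return penalty: 52 × £130 = £6,760
Damages plus late penalty: £1,490 + £6,760 = £8,250
Costs and fees: 20% of £8,250 = £1,650
Total recovery: £8,250 + £1,650 = £9,900

Recovery: £9,900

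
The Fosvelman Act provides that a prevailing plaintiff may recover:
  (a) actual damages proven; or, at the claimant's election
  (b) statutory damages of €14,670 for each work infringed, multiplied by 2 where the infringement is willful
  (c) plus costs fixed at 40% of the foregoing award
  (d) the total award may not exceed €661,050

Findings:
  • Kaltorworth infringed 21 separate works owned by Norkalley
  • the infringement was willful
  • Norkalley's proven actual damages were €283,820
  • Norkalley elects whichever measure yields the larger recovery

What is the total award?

€661,050

Statutory damages: 21 × €14,670 = €308,070
Doubled: 2 × €308,070 = €616,140
Greater of actual damages (€283,820) or enhanced statutory damages (€616,140): €616,140
Costs: 40% of €616,140 = €246,456
Award plus costs: €616,140 + €246,456 = €862,596
Cap at €661,050: €862,596 exceeds the cap → €661,050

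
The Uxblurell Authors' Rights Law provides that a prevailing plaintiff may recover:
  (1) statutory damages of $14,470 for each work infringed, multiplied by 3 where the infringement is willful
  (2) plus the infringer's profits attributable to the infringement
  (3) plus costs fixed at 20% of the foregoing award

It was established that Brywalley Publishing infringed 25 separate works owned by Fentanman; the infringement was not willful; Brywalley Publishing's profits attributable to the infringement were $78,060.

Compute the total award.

Statutory damages: 25 × $14,470 = $361,750
Infringement not willful: no ×3 enhancement.
Combined award: $361,750 + $78,060 = $439,810
Costs: 20% of $439,810 = $87,962
Award plus costs: $439,810 + $87,962 = $527,772

$527,772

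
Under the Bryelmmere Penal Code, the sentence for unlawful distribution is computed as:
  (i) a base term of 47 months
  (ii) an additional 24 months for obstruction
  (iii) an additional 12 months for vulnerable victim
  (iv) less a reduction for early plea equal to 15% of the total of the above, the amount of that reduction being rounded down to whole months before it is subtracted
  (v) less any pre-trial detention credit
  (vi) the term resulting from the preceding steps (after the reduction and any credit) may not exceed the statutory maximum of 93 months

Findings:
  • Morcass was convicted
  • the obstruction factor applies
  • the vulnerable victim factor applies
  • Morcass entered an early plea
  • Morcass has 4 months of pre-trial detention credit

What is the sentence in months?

Obstruction enhancement: +24 months
Vulnerable victim enhancement: +12 months
Adjusted term: 47 months + 24 months + 12 months = 83 months
Early plea reduction: 15% of 83 months = 12 months (rounded down)
After reduction: 83 − 12 = 71 months
Less pre-trial detention credit: 71 months − 4 months = 67 months
Cap at 93 months: 67 months is within the cap, no reduction.

67 months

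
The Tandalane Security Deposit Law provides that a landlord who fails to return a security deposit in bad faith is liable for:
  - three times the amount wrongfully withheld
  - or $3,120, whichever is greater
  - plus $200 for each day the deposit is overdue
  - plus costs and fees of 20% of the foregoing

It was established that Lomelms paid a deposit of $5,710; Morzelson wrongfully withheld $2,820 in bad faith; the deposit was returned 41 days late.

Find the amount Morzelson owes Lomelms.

$19,992

Trebled: 3 × $2,820 = $8,460
Minimum $3,120: $8,460 meets the minimum, no increase.
Late-return penalty: 41 × $200 = $8,200
Damages plus late penalty: $8,460 + $8,200 = $16,660
Costs and fees: 20% of $16,660 = $3,332
Total recovery: $16,660 + $3,332 = $19,992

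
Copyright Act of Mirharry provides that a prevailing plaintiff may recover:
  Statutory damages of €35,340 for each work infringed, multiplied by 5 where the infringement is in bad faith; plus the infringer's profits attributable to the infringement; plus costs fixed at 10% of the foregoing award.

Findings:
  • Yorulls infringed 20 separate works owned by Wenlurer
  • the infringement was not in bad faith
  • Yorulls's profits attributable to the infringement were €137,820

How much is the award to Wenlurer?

€929,082

Statutory damages: 20 × €35,340 = €706,800
Infringement not in bad faith: no ×5 enhancement.
Combined award: €706,800 + €137,820 = €844,620
Costs: 10% of €844,620 = €84,462
Award plus costs: €844,620 + €84,462 = €929,082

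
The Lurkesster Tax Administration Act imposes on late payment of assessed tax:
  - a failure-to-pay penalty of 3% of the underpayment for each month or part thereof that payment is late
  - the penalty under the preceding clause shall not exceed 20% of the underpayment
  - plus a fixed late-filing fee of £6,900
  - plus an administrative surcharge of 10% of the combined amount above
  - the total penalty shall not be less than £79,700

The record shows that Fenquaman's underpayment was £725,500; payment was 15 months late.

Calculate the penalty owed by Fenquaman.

Accrued rate: 3% × 15 = 45%, capped at 20% → 20%
Failure-to-pay penalty: 20% of £725,500 = £145,100
Penalty before surcharge: £145,100 + £6,900 = £152,000
Administrative surcharge: 10% of £152,000 = £15,200
Total penalty: £152,000 + £15,200 = £167,200
Minimum £79,700: £167,200 meets the minimum, no increase.

£167,200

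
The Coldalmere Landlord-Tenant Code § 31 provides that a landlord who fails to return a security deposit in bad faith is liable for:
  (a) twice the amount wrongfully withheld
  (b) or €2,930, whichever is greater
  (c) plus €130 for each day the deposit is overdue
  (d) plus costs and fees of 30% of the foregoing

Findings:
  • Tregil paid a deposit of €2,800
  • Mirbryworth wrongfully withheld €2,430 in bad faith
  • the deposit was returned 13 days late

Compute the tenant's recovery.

Doubled: 2 × €2,430 = €4,860
Minimum €2,930: €4,860 meets the minimum, no increase.
Late-return penalty: 13 × €130 = €1,690
Damages plus late penalty: €4,860 + €1,690 = €6,550
Costs and fees: 30% of €6,550 = €1,965
Total recovery: €6,550 + €1,965 = €8,515

€8,515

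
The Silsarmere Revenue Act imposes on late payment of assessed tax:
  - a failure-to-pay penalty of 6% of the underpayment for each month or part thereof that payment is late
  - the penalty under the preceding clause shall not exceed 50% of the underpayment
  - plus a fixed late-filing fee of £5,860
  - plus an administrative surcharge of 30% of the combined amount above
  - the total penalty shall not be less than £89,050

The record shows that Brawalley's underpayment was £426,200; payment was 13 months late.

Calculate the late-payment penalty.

Accrued rate: 6% × 13 = 78%, capped at 50% → 50%
Failure-to-pay penalty: 50% of £426,200 = £213,100
Penalty before surcharge: £213,100 + £5,860 = £218,960
Administrative surcharge: 30% of £218,960 = £65,688
Total penalty: £218,960 + £65,688 = £284,648
Minimum £89,050: £284,648 meets the minimum, no increase.

£284,648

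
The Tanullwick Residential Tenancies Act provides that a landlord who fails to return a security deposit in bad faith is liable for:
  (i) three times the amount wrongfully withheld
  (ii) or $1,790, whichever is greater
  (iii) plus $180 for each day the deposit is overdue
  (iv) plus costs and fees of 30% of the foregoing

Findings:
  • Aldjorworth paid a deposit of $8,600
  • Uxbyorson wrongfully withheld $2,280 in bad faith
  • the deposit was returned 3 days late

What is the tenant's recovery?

$9,594

Trebled: 3 × $2,280 = $6,840
Minimum $1,790: $6,840 meets the minimum, no increase.
Late-return penalty: 3 × $180 = $540
Damages plus late penalty: $6,840 + $540 = $7,380
Costs and fees: 30% of $7,380 = $2,214
Total recovery: $7,380 + $2,214 = $9,594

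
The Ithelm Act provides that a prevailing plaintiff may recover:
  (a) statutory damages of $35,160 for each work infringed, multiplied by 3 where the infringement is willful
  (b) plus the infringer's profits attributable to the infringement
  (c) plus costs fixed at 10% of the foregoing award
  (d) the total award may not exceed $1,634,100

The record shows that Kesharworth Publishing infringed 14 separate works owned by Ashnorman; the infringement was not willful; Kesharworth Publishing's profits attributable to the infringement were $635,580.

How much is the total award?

Award: $1,240,602

Statutory damages: 14 × $35,160 = $492,240
Infringement not willful: no ×3 enhancement.
Combined award: $492,240 + $635,580 = $1,127,820
Costs: 10% of $1,127,820 = $112,782
Award plus costs: $1,127,820 + $112,782 = $1,240,602
Cap at $1,634,100: $1,240,602 is within the cap, no reduction.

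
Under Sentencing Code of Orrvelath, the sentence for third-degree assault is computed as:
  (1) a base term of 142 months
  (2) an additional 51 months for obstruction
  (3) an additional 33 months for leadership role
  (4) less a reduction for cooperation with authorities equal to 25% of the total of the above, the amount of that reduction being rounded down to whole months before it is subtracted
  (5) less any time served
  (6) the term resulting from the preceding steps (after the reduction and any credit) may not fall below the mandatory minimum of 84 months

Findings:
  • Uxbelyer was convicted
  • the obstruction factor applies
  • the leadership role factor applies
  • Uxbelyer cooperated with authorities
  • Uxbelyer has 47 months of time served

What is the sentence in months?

123 months

Obstruction enhancement: +51 months
Leadership role enhancement: +33 months
Adjusted term: 142 months + 51 months + 33 months = 226 months
Cooperation with authorities reduction: 25% of 226 months = 56 months (rounded down)
After reduction: 226 − 56 = 170 months
Less time served: 170 months − 47 months = 123 months
Minimum 84 months: 123 months meets the minimum, no increase.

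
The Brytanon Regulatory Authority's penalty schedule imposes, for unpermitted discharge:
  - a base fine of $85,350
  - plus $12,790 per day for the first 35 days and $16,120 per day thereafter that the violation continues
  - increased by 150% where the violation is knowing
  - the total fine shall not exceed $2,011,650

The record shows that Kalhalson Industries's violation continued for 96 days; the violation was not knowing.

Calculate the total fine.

First 35 days: 35 × $12,790 = $447,650
Remaining days: (96 − 35) × $16,120 = $983,320
Per-day component: $447,650 + $983,320 = $1,430,970
Base plus per-day: $85,350 + $1,430,970 = $1,516,320
The violation was not knowing: no 150% increase.
Cap at $2,011,650: $1,516,320 is within the cap, no reduction.

$1,516,320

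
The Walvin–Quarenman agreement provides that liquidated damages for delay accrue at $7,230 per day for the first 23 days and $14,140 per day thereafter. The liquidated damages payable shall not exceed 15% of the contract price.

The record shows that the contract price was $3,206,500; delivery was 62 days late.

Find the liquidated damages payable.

First 23 days: 23 × $7,230 = $166,290
Remaining days: (62 − 23) × $14,140 = $551,460
Accrued per-day damages: $166,290 + $551,460 = $717,750
Cap: 15% of $3,206,500 = $480,975
Cap at $480,975: $717,750 exceeds the cap → $480,975

$480,975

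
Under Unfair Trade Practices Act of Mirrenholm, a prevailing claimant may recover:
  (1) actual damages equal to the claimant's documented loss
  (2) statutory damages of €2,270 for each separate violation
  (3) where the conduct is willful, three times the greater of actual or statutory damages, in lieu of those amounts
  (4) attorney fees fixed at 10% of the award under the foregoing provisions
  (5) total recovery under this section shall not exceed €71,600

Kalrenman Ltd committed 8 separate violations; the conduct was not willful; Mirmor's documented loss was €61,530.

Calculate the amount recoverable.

Statutory damages: 8 × €2,270 = €18,160
Conduct not willful: the in-lieu enhancement does not apply.
Actual plus statutory damages: €61,530 + €18,160 = €79,690
Attorney fees: 10% of €79,690 = €7,969
Total before cap: €79,690 + €7,969 = €87,659
Cap at €71,600: €87,659 exceeds the cap → €71,600

€71,600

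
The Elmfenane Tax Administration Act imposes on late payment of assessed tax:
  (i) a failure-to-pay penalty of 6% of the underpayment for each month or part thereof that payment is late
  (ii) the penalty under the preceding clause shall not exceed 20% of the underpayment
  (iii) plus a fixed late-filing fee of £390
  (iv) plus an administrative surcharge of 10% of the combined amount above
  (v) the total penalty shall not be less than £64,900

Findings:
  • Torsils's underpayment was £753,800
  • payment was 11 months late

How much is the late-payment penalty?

£166,265

Accrued rate: 6% × 11 = 66%, capped at 20% → 20%
Failure-to-pay penalty: 20% of £753,800 = £150,760
Penalty before surcharge: £150,760 + £390 = £151,150
Administrative surcharge: 10% of £151,150 = £15,115
Total penalty: £151,150 + £15,115 = £166,265
Minimum £64,900: £166,265 meets the minimum, no increase.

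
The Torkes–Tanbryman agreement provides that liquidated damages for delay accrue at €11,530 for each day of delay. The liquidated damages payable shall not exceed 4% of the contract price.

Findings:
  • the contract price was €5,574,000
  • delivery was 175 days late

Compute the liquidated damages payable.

Per-day damages: 175 × €11,530 = €2,017,750
Cap: 4% of €5,574,000 = €222,960
Cap at €222,960: €2,017,750 exceeds the cap → €222,960

€222,960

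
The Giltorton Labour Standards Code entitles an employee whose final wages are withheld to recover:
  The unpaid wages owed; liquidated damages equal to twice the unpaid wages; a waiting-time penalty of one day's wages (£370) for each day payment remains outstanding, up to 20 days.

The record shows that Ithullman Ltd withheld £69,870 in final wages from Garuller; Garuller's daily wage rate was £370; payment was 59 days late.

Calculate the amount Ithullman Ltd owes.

Doubled: 2 × £69,870 = £139,740
Penalty days: min(59, 20) = 20
Waiting-time penalty: 20 × £370 = £7,400
Total award: £69,870 + £139,740 + £7,400 = £217,010

£217,010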